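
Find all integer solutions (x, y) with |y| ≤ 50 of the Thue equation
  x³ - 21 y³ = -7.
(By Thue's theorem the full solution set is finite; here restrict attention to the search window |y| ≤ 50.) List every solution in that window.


The equation is x³ - 21y³ = -7. For fixed y, x³ = 21·y³ − 7, so a solution requires the RHS to be a perfect cube.
Strategy: iterate y from -50 to 50, compute RHS = 21·y³ − 7, and check whether it is a (positive or negative) perfect cube.
Check small values of y:
  y = 0: RHS = -7 is not a perfect cube.
  y = 1: RHS = 14 is not a perfect cube.
  y = -1: RHS = -28 is not a perfect cube.
  y = 2: RHS = 161 is not a perfect cube.
  y = -2: RHS = -175 is not a perfect cube.
  y = 3: RHS = 560 is not a perfect cube.
  y = -3: RHS = -574 is not a perfect cube.
Continuing the search up to |y| = 50 finds no solutions either.
No (x, y) in the scanned range satisfies the equation.

No integer solutions with |y| ≤ 50.


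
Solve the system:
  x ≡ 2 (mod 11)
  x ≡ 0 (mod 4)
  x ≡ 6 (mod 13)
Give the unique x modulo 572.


Moduli 11, 4, 13 are pairwise coprime; by CRT there is a unique solution modulo M = 11 · 4 · 13 = 572.
Solve pairwise, accumulating the modulus:
  Start with x ≡ 2 (mod 11).
  Combine with x ≡ 0 (mod 4): since gcd(11, 4) = 1, we get a unique residue mod 44.
    Write x = 2 + 11·t and substitute into x ≡ 0 (mod 4): 11·t ≡ 0 − 2 = -2 (mod 4).
    Reduce coefficients mod 4: 3·t ≡ 2 (mod 4).
    The inverse of 3 mod 4 is 3 (since 3·3 = 9 = 2·4 + 1), so t ≡ 3·2 = 6 ≡ 2 (mod 4).
    Then x = 2 + 11·2 = 24, valid modulo lcm(11, 4) = 44: x ≡ 24 (mod 44).
  Combine with x ≡ 6 (mod 13): since gcd(44, 13) = 1, we get a unique residue mod 572.
    Write x = 24 + 44·t and substitute into x ≡ 6 (mod 13): 44·t ≡ 6 − 24 = -18 (mod 13).
    Reduce coefficients mod 13: 5·t ≡ 8 (mod 13).
    The inverse of 5 mod 13 is 8 (since 5·8 = 40 = 3·13 + 1), so t ≡ 8·8 = 64 ≡ 12 (mod 13).
    Then x = 24 + 44·12 = 552, valid modulo lcm(44, 13) = 572: x ≡ 552 (mod 572).
Verify: 552 mod 11 = 2 ✓, 552 mod 4 = 0 ✓, 552 mod 13 = 6 ✓.

x ≡ 552 (mod 572).


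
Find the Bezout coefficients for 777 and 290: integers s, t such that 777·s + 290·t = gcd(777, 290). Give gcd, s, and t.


Euclidean algorithm on (777, 290) — divide until remainder is 0:
  777 = 2 · 290 + 197
  290 = 1 · 197 + 93
  197 = 2 · 93 + 11
  93 = 8 · 11 + 5
  11 = 2 · 5 + 1
  5 = 5 · 1 + 0
gcd(777, 290) = 1.
Track Bezout coefficients alongside the remainders: start with r₀ = 777 = a·1 + b·0 (s = 1, t = 0) and r₁ = 290 = a·0 + b·1 (s = 0, t = 1); each new remainder r_{k+1} = r_{k-1} − q_k·r_k inherits s_{k+1} = s_{k-1} − q_k·s_k, t_{k+1} = t_{k-1} − q_k·t_k, so r_k = a·s_k + b·t_k at every step:
  q = 2: r = 197, s = 1 − 2·0 = 1, t = 0 − 2·1 = -2  (check: 777·1 + 290·(-2) = 197)
  q = 1: r = 93, s = 0 − 1·1 = -1, t = 1 − 1·(-2) = 3  (check: 777·(-1) + 290·3 = 93)
  q = 2: r = 11, s = 1 − 2·(-1) = 3, t = -2 − 2·3 = -8  (check: 777·3 + 290·(-8) = 11)
  q = 8: r = 5, s = -1 − 8·3 = -25, t = 3 − 8·(-8) = 67  (check: 777·(-25) + 290·67 = 5)
  q = 2: r = 1, s = 3 − 2·(-25) = 53, t = -8 − 2·67 = -142  (check: 777·53 + 290·(-142) = 1)
The row with r = 1 (the gcd) gives the Bezout coefficients s = 53, t = -142.
Result: 777 · (53) + 290 · (-142) = 1.

gcd(777, 290) = 1; s = 53, t = -142 (check: 777·53 + 290·(-142) = 1).


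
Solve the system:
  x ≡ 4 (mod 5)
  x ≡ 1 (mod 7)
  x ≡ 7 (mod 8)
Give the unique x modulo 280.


Moduli 5, 7, 8 are pairwise coprime; by CRT there is a unique solution modulo M = 5 · 7 · 8 = 280.
Solve pairwise, accumulating the modulus:
  Start with x ≡ 4 (mod 5).
  Combine with x ≡ 1 (mod 7): since gcd(5, 7) = 1, we get a unique residue mod 35.
    Write x = 4 + 5·t and substitute into x ≡ 1 (mod 7): 5·t ≡ 1 − 4 = -3 (mod 7).
    Reduce coefficients mod 7: 5·t ≡ 4 (mod 7).
    The inverse of 5 mod 7 is 3 (since 5·3 = 15 = 2·7 + 1), so t ≡ 3·4 = 12 ≡ 5 (mod 7).
    Then x = 4 + 5·5 = 29, valid modulo lcm(5, 7) = 35: x ≡ 29 (mod 35).
  Combine with x ≡ 7 (mod 8): since gcd(35, 8) = 1, we get a unique residue mod 280.
    Write x = 29 + 35·t and substitute into x ≡ 7 (mod 8): 35·t ≡ 7 − 29 = -22 (mod 8).
    Reduce coefficients mod 8: 3·t ≡ 2 (mod 8).
    The inverse of 3 mod 8 is 3 (since 3·3 = 9 = 1·8 + 1), so t ≡ 3·2 = 6 ≡ 6 (mod 8).
    Then x = 29 + 35·6 = 239, valid modulo lcm(35, 8) = 280: x ≡ 239 (mod 280).
Verify: 239 mod 5 = 4 ✓, 239 mod 7 = 1 ✓, 239 mod 8 = 7 ✓.

x ≡ 239 (mod 280).


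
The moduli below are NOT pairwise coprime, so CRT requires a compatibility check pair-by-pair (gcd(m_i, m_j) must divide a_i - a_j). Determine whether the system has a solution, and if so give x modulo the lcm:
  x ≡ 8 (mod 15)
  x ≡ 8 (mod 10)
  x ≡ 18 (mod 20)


Moduli 15, 10, 20 are not pairwise coprime, so CRT works modulo lcm(m_i) when all pairwise compatibility conditions hold.
Pairwise compatibility: gcd(m_i, m_j) must divide a_i - a_j for every pair.
Merge one congruence at a time:
  Start: x ≡ 8 (mod 15).
  Combine with x ≡ 8 (mod 10): gcd(15, 10) = 5; 8 - 8 = 0, which IS divisible by 5, so compatible.
    Write x = 8 + 15·t and substitute into x ≡ 8 (mod 10): 15·t ≡ 8 − 8 = 0 (mod 10).
    Divide the congruence (and modulus) by g = 5: 3·t ≡ 0 (mod 2).
    Reduce coefficients mod 2: 1·t ≡ 0 (mod 2).
    So t ≡ 0 (mod 2).
    Then x = 8 + 15·0 = 8, valid modulo lcm(15, 10) = 30: x ≡ 8 (mod 30).
  Combine with x ≡ 18 (mod 20): gcd(30, 20) = 10; 18 - 8 = 10, which IS divisible by 10, so compatible.
    Write x = 8 + 30·t and substitute into x ≡ 18 (mod 20): 30·t ≡ 18 − 8 = 10 (mod 20).
    Divide the congruence (and modulus) by g = 10: 3·t ≡ 1 (mod 2).
    Reduce coefficients mod 2: 1·t ≡ 1 (mod 2).
    So t ≡ 1 (mod 2).
    Then x = 8 + 30·1 = 38, valid modulo lcm(30, 20) = 60: x ≡ 38 (mod 60).
Verify: 38 mod 15 = 8, 38 mod 10 = 8, 38 mod 20 = 18.

x ≡ 38 (mod 60).


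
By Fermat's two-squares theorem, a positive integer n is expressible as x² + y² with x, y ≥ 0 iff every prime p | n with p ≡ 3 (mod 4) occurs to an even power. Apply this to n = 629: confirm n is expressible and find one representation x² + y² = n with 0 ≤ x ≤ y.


Step 1: Factor n = 629 = 17 · 37.
Step 2: Check the mod-4 condition on each prime factor: 17 ≡ 1 (mod 4), exponent 1; 37 ≡ 1 (mod 4), exponent 1.
All primes ≡ 3 (mod 4) appear to even exponent (or don't appear), so by the two-squares theorem n IS expressible as a sum of two squares.
Step 3: Build a representation. Here n = 17 · 37 is a product of primes ≡ 1 (mod 4). Each prime p ≡ 1 (mod 4) is itself a sum of two squares; find a² by testing p − a² for a perfect square:
  17: 17 − 1² = 16 = 4² ⇒ 17 = 1² + 4².
  37: 37 − 1² = 36 = 6² ⇒ 37 = 1² + 6².
  Combine using the Brahmagupta–Fibonacci identity (a² + b²)(c² + d²) = (ac − bd)² + (ad + bc)² = (ac + bd)² + (ad − bc)²:
  17 · 37 = 629: from (1² + 4²)(1² + 6²), take (1·1 − 4·6, 1·6 + 4·1) = (1 − 24, 6 + 4) = (-23, 10); dropping signs (only squares matter) gives (23, 10); check 23² + 10² = 529 + 100 = 629 ✓.
Step 4: Order so x ≤ y and verify: 10² + 23² = 100 + 529 = 629 = n. ✓

n = 629 = 10² + 23² (one valid representation with x ≤ y).


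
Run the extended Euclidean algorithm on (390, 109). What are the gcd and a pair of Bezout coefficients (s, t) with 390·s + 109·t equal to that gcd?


Euclidean algorithm on (390, 109) — divide until remainder is 0:
  390 = 3 · 109 + 63
  109 = 1 · 63 + 46
  63 = 1 · 46 + 17
  46 = 2 · 17 + 12
  17 = 1 · 12 + 5
  12 = 2 · 5 + 2
  5 = 2 · 2 + 1
  2 = 2 · 1 + 0
gcd(390, 109) = 1.
Track Bezout coefficients alongside the remainders: start with r₀ = 390 = a·1 + b·0 (s = 1, t = 0) and r₁ = 109 = a·0 + b·1 (s = 0, t = 1); each new remainder r_{k+1} = r_{k-1} − q_k·r_k inherits s_{k+1} = s_{k-1} − q_k·s_k, t_{k+1} = t_{k-1} − q_k·t_k, so r_k = a·s_k + b·t_k at every step:
  q = 3: r = 63, s = 1 − 3·0 = 1, t = 0 − 3·1 = -3  (check: 390·1 + 109·(-3) = 63)
  q = 1: r = 46, s = 0 − 1·1 = -1, t = 1 − 1·(-3) = 4  (check: 390·(-1) + 109·4 = 46)
  q = 1: r = 17, s = 1 − 1·(-1) = 2, t = -3 − 1·4 = -7  (check: 390·2 + 109·(-7) = 17)
  q = 2: r = 12, s = -1 − 2·2 = -5, t = 4 − 2·(-7) = 18  (check: 390·(-5) + 109·18 = 12)
  q = 1: r = 5, s = 2 − 1·(-5) = 7, t = -7 − 1·18 = -25  (check: 390·7 + 109·(-25) = 5)
  q = 2: r = 2, s = -5 − 2·7 = -19, t = 18 − 2·(-25) = 68  (check: 390·(-19) + 109·68 = 2)
  q = 2: r = 1, s = 7 − 2·(-19) = 45, t = -25 − 2·68 = -161  (check: 390·45 + 109·(-161) = 1)
The row with r = 1 (the gcd) gives the Bezout coefficients s = 45, t = -161.
Result: 390 · (45) + 109 · (-161) = 1.

gcd(390, 109) = 1; s = 45, t = -161 (check: 390·45 + 109·(-161) = 1).


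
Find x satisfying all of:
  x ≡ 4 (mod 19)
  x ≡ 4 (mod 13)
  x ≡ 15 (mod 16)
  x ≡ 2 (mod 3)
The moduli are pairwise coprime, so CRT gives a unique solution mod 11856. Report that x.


Product of moduli M = 19 · 13 · 16 · 3 = 11856.
Merge one congruence at a time:
  Start: x ≡ 4 (mod 19).
  Combine with x ≡ 4 (mod 13); new modulus lcm = 247.
    Write x = 4 + 19·t and substitute into x ≡ 4 (mod 13): 19·t ≡ 4 − 4 = 0 (mod 13).
    Reduce coefficients mod 13: 6·t ≡ 0 (mod 13).
    The inverse of 6 mod 13 is 11 (since 6·11 = 66 = 5·13 + 1), so t ≡ 11·0 = 0 ≡ 0 (mod 13).
    Then x = 4 + 19·0 = 4, valid modulo lcm(19, 13) = 247: x ≡ 4 (mod 247).
  Combine with x ≡ 15 (mod 16); new modulus lcm = 3952.
    Write x = 4 + 247·t and substitute into x ≡ 15 (mod 16): 247·t ≡ 15 − 4 = 11 (mod 16).
    Reduce coefficients mod 16: 7·t ≡ 11 (mod 16).
    The inverse of 7 mod 16 is 7 (since 7·7 = 49 = 3·16 + 1), so t ≡ 7·11 = 77 ≡ 13 (mod 16).
    Then x = 4 + 247·13 = 3215, valid modulo lcm(247, 16) = 3952: x ≡ 3215 (mod 3952).
  Combine with x ≡ 2 (mod 3); new modulus lcm = 11856.
    Write x = 3215 + 3952·t and substitute into x ≡ 2 (mod 3): 3952·t ≡ 2 − 3215 = -3213 (mod 3).
    Reduce coefficients mod 3: 1·t ≡ 0 (mod 3).
    So t ≡ 0 (mod 3).
    Then x = 3215 + 3952·0 = 3215, valid modulo lcm(3952, 3) = 11856: x ≡ 3215 (mod 11856).
Verify against each original: 3215 mod 19 = 4, 3215 mod 13 = 4, 3215 mod 16 = 15, 3215 mod 3 = 2.

x ≡ 3215 (mod 11856).


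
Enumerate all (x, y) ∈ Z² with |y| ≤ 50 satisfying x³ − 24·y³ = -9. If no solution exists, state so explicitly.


The equation is x³ - 24y³ = -9. For fixed y, x³ = 24·y³ − 9, so a solution requires the RHS to be a perfect cube.
Strategy: iterate y from -50 to 50, compute RHS = 24·y³ − 9, and check whether it is a (positive or negative) perfect cube.
Check small values of y:
  y = 0: RHS = -9 is not a perfect cube.
  y = 1: RHS = 15 is not a perfect cube.
  y = -1: RHS = -33 is not a perfect cube.
  y = 2: RHS = 183 is not a perfect cube.
  y = -2: RHS = -201 is not a perfect cube.
  y = 3: RHS = 639 is not a perfect cube.
  y = -3: RHS = -657 is not a perfect cube.
Continuing the search up to |y| = 50 finds no solutions either.
No (x, y) in the scanned range satisfies the equation.

No integer solutions with |y| ≤ 50.


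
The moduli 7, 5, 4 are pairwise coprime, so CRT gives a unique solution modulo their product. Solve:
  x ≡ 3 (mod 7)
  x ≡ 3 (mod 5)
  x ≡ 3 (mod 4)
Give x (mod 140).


Moduli 7, 5, 4 are pairwise coprime; by CRT there is a unique solution modulo M = 7 · 5 · 4 = 140.
Solve pairwise, accumulating the modulus:
  Start with x ≡ 3 (mod 7).
  Combine with x ≡ 3 (mod 5): since gcd(7, 5) = 1, we get a unique residue mod 35.
    Write x = 3 + 7·t and substitute into x ≡ 3 (mod 5): 7·t ≡ 3 − 3 = 0 (mod 5).
    Reduce coefficients mod 5: 2·t ≡ 0 (mod 5).
    The inverse of 2 mod 5 is 3 (since 2·3 = 6 = 1·5 + 1), so t ≡ 3·0 = 0 ≡ 0 (mod 5).
    Then x = 3 + 7·0 = 3, valid modulo lcm(7, 5) = 35: x ≡ 3 (mod 35).
  Combine with x ≡ 3 (mod 4): since gcd(35, 4) = 1, we get a unique residue mod 140.
    Write x = 3 + 35·t and substitute into x ≡ 3 (mod 4): 35·t ≡ 3 − 3 = 0 (mod 4).
    Reduce coefficients mod 4: 3·t ≡ 0 (mod 4).
    The inverse of 3 mod 4 is 3 (since 3·3 = 9 = 2·4 + 1), so t ≡ 3·0 = 0 ≡ 0 (mod 4).
    Then x = 3 + 35·0 = 3, valid modulo lcm(35, 4) = 140: x ≡ 3 (mod 140).
Verify: 3 mod 7 = 3 ✓, 3 mod 5 = 3 ✓, 3 mod 4 = 3 ✓.

x ≡ 3 (mod 140).


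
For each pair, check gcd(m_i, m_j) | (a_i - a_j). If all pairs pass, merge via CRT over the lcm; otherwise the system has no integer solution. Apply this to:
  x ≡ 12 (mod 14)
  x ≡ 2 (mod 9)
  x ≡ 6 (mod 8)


Moduli 14, 9, 8 are not pairwise coprime, so CRT works modulo lcm(m_i) when all pairwise compatibility conditions hold.
Pairwise compatibility: gcd(m_i, m_j) must divide a_i - a_j for every pair.
Merge one congruence at a time:
  Start: x ≡ 12 (mod 14).
  Combine with x ≡ 2 (mod 9): gcd(14, 9) = 1; 2 - 12 = -10, which IS divisible by 1, so compatible.
    Write x = 12 + 14·t and substitute into x ≡ 2 (mod 9): 14·t ≡ 2 − 12 = -10 (mod 9).
    Reduce coefficients mod 9: 5·t ≡ 8 (mod 9).
    The inverse of 5 mod 9 is 2 (since 5·2 = 10 = 1·9 + 1), so t ≡ 2·8 = 16 ≡ 7 (mod 9).
    Then x = 12 + 14·7 = 110, valid modulo lcm(14, 9) = 126: x ≡ 110 (mod 126).
  Combine with x ≡ 6 (mod 8): gcd(126, 8) = 2; 6 - 110 = -104, which IS divisible by 2, so compatible.
    Write x = 110 + 126·t and substitute into x ≡ 6 (mod 8): 126·t ≡ 6 − 110 = -104 (mod 8).
    Divide the congruence (and modulus) by g = 2: 63·t ≡ -52 (mod 4).
    Reduce coefficients mod 4: 3·t ≡ 0 (mod 4).
    The inverse of 3 mod 4 is 3 (since 3·3 = 9 = 2·4 + 1), so t ≡ 3·0 = 0 ≡ 0 (mod 4).
    Then x = 110 + 126·0 = 110, valid modulo lcm(126, 8) = 504: x ≡ 110 (mod 504).
Verify: 110 mod 14 = 12, 110 mod 9 = 2, 110 mod 8 = 6.

x ≡ 110 (mod 504).


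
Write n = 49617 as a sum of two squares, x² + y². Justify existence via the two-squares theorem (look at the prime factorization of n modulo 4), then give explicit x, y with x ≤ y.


Step 1: Factor n = 49617 = 3^2 · 37 · 149.
Step 2: Check the mod-4 condition on each prime factor: 3 ≡ 3 (mod 4), exponent 2 (must be even); 37 ≡ 1 (mod 4), exponent 1; 149 ≡ 1 (mod 4), exponent 1.
All primes ≡ 3 (mod 4) appear to even exponent (or don't appear), so by the two-squares theorem n IS expressible as a sum of two squares.
Step 3: Build a representation. Group n = k² · m with k = 3 and m = 37 · 149 = 5513 (a product of primes ≡ 1 (mod 4)); a representation of m scales to one of n via (k·x)² + (k·y)² = k²(x² + y²). Each prime p ≡ 1 (mod 4) is itself a sum of two squares; find a² by testing p − a² for a perfect square:
  37: 37 − 1² = 36 = 6² ⇒ 37 = 1² + 6².
  149: 149 − 1² = 148, 149 − 2² = 145, 149 − 3² = 140, 149 − 4² = 133, 149 − 5² = 124, 149 − 6² = 113, 149 − 7² = 100 = 10² ⇒ 149 = 7² + 10².
  Combine using the Brahmagupta–Fibonacci identity (a² + b²)(c² + d²) = (ac − bd)² + (ad + bc)² = (ac + bd)² + (ad − bc)²:
  37 · 149 = 5513: from (1² + 6²)(7² + 10²), take (1·7 − 6·10, 1·10 + 6·7) = (7 − 60, 10 + 42) = (-53, 52); dropping signs (only squares matter) gives (53, 52); check 53² + 52² = 2809 + 2704 = 5513 ✓.
  Scale by k = 3: (3·53, 3·52) = (159, 156).
Step 4: Order so x ≤ y and verify: 156² + 159² = 24336 + 25281 = 49617 = n. ✓

n = 49617 = 156² + 159² (one valid representation with x ≤ y).


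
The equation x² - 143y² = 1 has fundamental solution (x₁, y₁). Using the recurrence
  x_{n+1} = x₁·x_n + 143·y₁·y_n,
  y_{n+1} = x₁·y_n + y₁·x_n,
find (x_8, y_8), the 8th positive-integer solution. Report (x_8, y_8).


Step 1: Find the fundamental solution (x₁, y₁) of x² - 143y² = 1.
  Expand √143 as a continued fraction. a₀ = ⌊√143⌋ = 11; iterate m_{k+1} = d_k·a_k − m_k, d_{k+1} = (143 − m_{k+1}²)/d_k, a_{k+1} = ⌊(a₀ + m_{k+1})/d_{k+1}⌋ (starting m₀ = 0, d₀ = 1), with convergents p_k = a_k·p_{k-1} + p_{k-2}, q_k = a_k·q_{k-1} + q_{k-2} (p₋₁ = 1, q₋₁ = 0):
  k = 0: a₀ = 11; p₀/q₀ = 11/1; p₀² − 143·q₀² = 121 − 143 = -22.
  k = 1: m = 11, d = 22, a = ⌊(11 + 11)/22⌋ = 1; p/q = (1·11 + 1)/(1·1 + 0) = 12/1; p² − 143·q² = 144 − 143 = 1.
  The first convergent with p² − 143·q² = 1 gives the fundamental solution (x₁, y₁) = (12, 1).
Step 2: Apply the recurrence (x_{n+1}, y_{n+1}) = (x₁x_n + 143y₁y_n, x₁y_n + y₁x_n) repeatedly.
  From (x_1, y_1) = (12, 1): x_2 = 12·12 + 143·1·1 = 287; y_2 = 12·1 + 1·12 = 24.
  From (x_2, y_2) = (287, 24): x_3 = 12·287 + 143·1·24 = 6876; y_3 = 12·24 + 1·287 = 575.
  From (x_3, y_3) = (6876, 575): x_4 = 12·6876 + 143·1·575 = 164737; y_4 = 12·575 + 1·6876 = 13776.
  From (x_4, y_4) = (164737, 13776): x_5 = 12·164737 + 143·1·13776 = 3946812; y_5 = 12·13776 + 1·164737 = 330049.
  From (x_5, y_5) = (3946812, 330049): x_6 = 12·3946812 + 143·1·330049 = 94558751; y_6 = 12·330049 + 1·3946812 = 7907400.
  From (x_6, y_6) = (94558751, 7907400): x_7 = 12·94558751 + 143·1·7907400 = 2265463212; y_7 = 12·7907400 + 1·94558751 = 189447551.
  From (x_7, y_7) = (2265463212, 189447551): x_8 = 12·2265463212 + 143·1·189447551 = 54276558337; y_8 = 12·189447551 + 1·2265463212 = 4538833824.
Step 3: Verify x_8² - 143·y_8² = 2945944784909764205569 - 2945944784909764205568 = 1 (should be 1). ✓

(x_1, y_1) = (12, 1); (x_8, y_8) = (54276558337, 4538833824).


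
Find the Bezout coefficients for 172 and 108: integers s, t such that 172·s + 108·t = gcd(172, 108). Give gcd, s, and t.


Euclidean algorithm on (172, 108) — divide until remainder is 0:
  172 = 1 · 108 + 64
  108 = 1 · 64 + 44
  64 = 1 · 44 + 20
  44 = 2 · 20 + 4
  20 = 5 · 4 + 0
gcd(172, 108) = 4.
Track Bezout coefficients alongside the remainders: start with r₀ = 172 = a·1 + b·0 (s = 1, t = 0) and r₁ = 108 = a·0 + b·1 (s = 0, t = 1); each new remainder r_{k+1} = r_{k-1} − q_k·r_k inherits s_{k+1} = s_{k-1} − q_k·s_k, t_{k+1} = t_{k-1} − q_k·t_k, so r_k = a·s_k + b·t_k at every step:
  q = 1: r = 64, s = 1 − 1·0 = 1, t = 0 − 1·1 = -1  (check: 172·1 + 108·(-1) = 64)
  q = 1: r = 44, s = 0 − 1·1 = -1, t = 1 − 1·(-1) = 2  (check: 172·(-1) + 108·2 = 44)
  q = 1: r = 20, s = 1 − 1·(-1) = 2, t = -1 − 1·2 = -3  (check: 172·2 + 108·(-3) = 20)
  q = 2: r = 4, s = -1 − 2·2 = -5, t = 2 − 2·(-3) = 8  (check: 172·(-5) + 108·8 = 4)
The row with r = 4 (the gcd) gives the Bezout coefficients s = -5, t = 8.
Result: 172 · (-5) + 108 · (8) = 4.

gcd(172, 108) = 4; s = -5, t = 8 (check: 172·(-5) + 108·8 = 4).


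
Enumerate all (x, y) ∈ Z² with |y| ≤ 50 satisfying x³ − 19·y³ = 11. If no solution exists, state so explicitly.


The equation is x³ - 19y³ = 11. For fixed y, x³ = 19·y³ + 11, so a solution requires the RHS to be a perfect cube.
Strategy: iterate y from -50 to 50, compute RHS = 19·y³ + 11, and check whether it is a (positive or negative) perfect cube.
Check small values of y:
  y = 0: RHS = 11 is not a perfect cube.
  y = 1: RHS = 30 is not a perfect cube.
  y = -1: RHS = -8 = (-2)³ ⇒ x = -2 works.
  y = 2: RHS = 163 is not a perfect cube.
  y = -2: RHS = -141 is not a perfect cube.
  y = 3: RHS = 524 is not a perfect cube.
  y = -3: RHS = -502 is not a perfect cube.
Continuing the search up to |y| = 50 finds no further solutions beyond those listed.
Collected solutions: (-2, -1).

Solutions (with |y| ≤ 50): (-2, -1).


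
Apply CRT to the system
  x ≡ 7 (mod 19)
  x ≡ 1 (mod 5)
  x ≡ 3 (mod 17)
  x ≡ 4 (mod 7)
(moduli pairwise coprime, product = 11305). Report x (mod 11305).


Product of moduli M = 19 · 5 · 17 · 7 = 11305.
Merge one congruence at a time:
  Start: x ≡ 7 (mod 19).
  Combine with x ≡ 1 (mod 5); new modulus lcm = 95.
    Write x = 7 + 19·t and substitute into x ≡ 1 (mod 5): 19·t ≡ 1 − 7 = -6 (mod 5).
    Reduce coefficients mod 5: 4·t ≡ 4 (mod 5).
    The inverse of 4 mod 5 is 4 (since 4·4 = 16 = 3·5 + 1), so t ≡ 4·4 = 16 ≡ 1 (mod 5).
    Then x = 7 + 19·1 = 26, valid modulo lcm(19, 5) = 95: x ≡ 26 (mod 95).
  Combine with x ≡ 3 (mod 17); new modulus lcm = 1615.
    Write x = 26 + 95·t and substitute into x ≡ 3 (mod 17): 95·t ≡ 3 − 26 = -23 (mod 17).
    Reduce coefficients mod 17: 10·t ≡ 11 (mod 17).
    The inverse of 10 mod 17 is 12 (since 10·12 = 120 = 7·17 + 1), so t ≡ 12·11 = 132 ≡ 13 (mod 17).
    Then x = 26 + 95·13 = 1261, valid modulo lcm(95, 17) = 1615: x ≡ 1261 (mod 1615).
  Combine with x ≡ 4 (mod 7); new modulus lcm = 11305.
    Write x = 1261 + 1615·t and substitute into x ≡ 4 (mod 7): 1615·t ≡ 4 − 1261 = -1257 (mod 7).
    Reduce coefficients mod 7: 5·t ≡ 3 (mod 7).
    The inverse of 5 mod 7 is 3 (since 5·3 = 15 = 2·7 + 1), so t ≡ 3·3 = 9 ≡ 2 (mod 7).
    Then x = 1261 + 1615·2 = 4491, valid modulo lcm(1615, 7) = 11305: x ≡ 4491 (mod 11305).
Verify against each original: 4491 mod 19 = 7, 4491 mod 5 = 1, 4491 mod 17 = 3, 4491 mod 7 = 4.

x ≡ 4491 (mod 11305).


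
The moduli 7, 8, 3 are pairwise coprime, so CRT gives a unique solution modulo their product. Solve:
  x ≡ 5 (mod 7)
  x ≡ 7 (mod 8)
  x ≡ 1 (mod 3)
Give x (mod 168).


Moduli 7, 8, 3 are pairwise coprime; by CRT there is a unique solution modulo M = 7 · 8 · 3 = 168.
Solve pairwise, accumulating the modulus:
  Start with x ≡ 5 (mod 7).
  Combine with x ≡ 7 (mod 8): since gcd(7, 8) = 1, we get a unique residue mod 56.
    Write x = 5 + 7·t and substitute into x ≡ 7 (mod 8): 7·t ≡ 7 − 5 = 2 (mod 8).
    The inverse of 7 mod 8 is 7 (since 7·7 = 49 = 6·8 + 1), so t ≡ 7·2 = 14 ≡ 6 (mod 8).
    Then x = 5 + 7·6 = 47, valid modulo lcm(7, 8) = 56: x ≡ 47 (mod 56).
  Combine with x ≡ 1 (mod 3): since gcd(56, 3) = 1, we get a unique residue mod 168.
    Write x = 47 + 56·t and substitute into x ≡ 1 (mod 3): 56·t ≡ 1 − 47 = -46 (mod 3).
    Reduce coefficients mod 3: 2·t ≡ 2 (mod 3).
    The inverse of 2 mod 3 is 2 (since 2·2 = 4 = 1·3 + 1), so t ≡ 2·2 = 4 ≡ 1 (mod 3).
    Then x = 47 + 56·1 = 103, valid modulo lcm(56, 3) = 168: x ≡ 103 (mod 168).
Verify: 103 mod 7 = 5 ✓, 103 mod 8 = 7 ✓, 103 mod 3 = 1 ✓.

x ≡ 103 (mod 168).


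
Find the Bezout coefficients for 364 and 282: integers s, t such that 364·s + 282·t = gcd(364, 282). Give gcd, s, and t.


Euclidean algorithm on (364, 282) — divide until remainder is 0:
  364 = 1 · 282 + 82
  282 = 3 · 82 + 36
  82 = 2 · 36 + 10
  36 = 3 · 10 + 6
  10 = 1 · 6 + 4
  6 = 1 · 4 + 2
  4 = 2 · 2 + 0
gcd(364, 282) = 2.
Track Bezout coefficients alongside the remainders: start with r₀ = 364 = a·1 + b·0 (s = 1, t = 0) and r₁ = 282 = a·0 + b·1 (s = 0, t = 1); each new remainder r_{k+1} = r_{k-1} − q_k·r_k inherits s_{k+1} = s_{k-1} − q_k·s_k, t_{k+1} = t_{k-1} − q_k·t_k, so r_k = a·s_k + b·t_k at every step:
  q = 1: r = 82, s = 1 − 1·0 = 1, t = 0 − 1·1 = -1  (check: 364·1 + 282·(-1) = 82)
  q = 3: r = 36, s = 0 − 3·1 = -3, t = 1 − 3·(-1) = 4  (check: 364·(-3) + 282·4 = 36)
  q = 2: r = 10, s = 1 − 2·(-3) = 7, t = -1 − 2·4 = -9  (check: 364·7 + 282·(-9) = 10)
  q = 3: r = 6, s = -3 − 3·7 = -24, t = 4 − 3·(-9) = 31  (check: 364·(-24) + 282·31 = 6)
  q = 1: r = 4, s = 7 − 1·(-24) = 31, t = -9 − 1·31 = -40  (check: 364·31 + 282·(-40) = 4)
  q = 1: r = 2, s = -24 − 1·31 = -55, t = 31 − 1·(-40) = 71  (check: 364·(-55) + 282·71 = 2)
The row with r = 2 (the gcd) gives the Bezout coefficients s = -55, t = 71.
Result: 364 · (-55) + 282 · (71) = 2.

gcd(364, 282) = 2; s = -55, t = 71 (check: 364·(-55) + 282·71 = 2).


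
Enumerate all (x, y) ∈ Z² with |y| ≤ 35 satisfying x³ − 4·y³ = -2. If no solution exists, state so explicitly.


The equation is x³ - 4y³ = -2. For fixed y, x³ = 4·y³ − 2, so a solution requires the RHS to be a perfect cube.
Strategy: iterate y from -35 to 35, compute RHS = 4·y³ − 2, and check whether it is a (positive or negative) perfect cube.
Check small values of y:
  y = 0: RHS = -2 is not a perfect cube.
  y = 1: RHS = 2 is not a perfect cube.
  y = -1: RHS = -6 is not a perfect cube.
  y = 2: RHS = 30 is not a perfect cube.
  y = -2: RHS = -34 is not a perfect cube.
  y = 3: RHS = 106 is not a perfect cube.
  y = -3: RHS = -110 is not a perfect cube.
Continuing the search up to |y| = 35 finds no solutions either.
No (x, y) in the scanned range satisfies the equation.

No integer solutions with |y| ≤ 35.


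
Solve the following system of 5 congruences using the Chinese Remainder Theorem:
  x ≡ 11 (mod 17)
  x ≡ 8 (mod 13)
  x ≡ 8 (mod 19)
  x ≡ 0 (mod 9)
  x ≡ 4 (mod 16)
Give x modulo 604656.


Product of moduli M = 17 · 13 · 19 · 9 · 16 = 604656.
Merge one congruence at a time:
  Start: x ≡ 11 (mod 17).
  Combine with x ≡ 8 (mod 13); new modulus lcm = 221.
    Write x = 11 + 17·t and substitute into x ≡ 8 (mod 13): 17·t ≡ 8 − 11 = -3 (mod 13).
    Reduce coefficients mod 13: 4·t ≡ 10 (mod 13).
    The inverse of 4 mod 13 is 10 (since 4·10 = 40 = 3·13 + 1), so t ≡ 10·10 = 100 ≡ 9 (mod 13).
    Then x = 11 + 17·9 = 164, valid modulo lcm(17, 13) = 221: x ≡ 164 (mod 221).
  Combine with x ≡ 8 (mod 19); new modulus lcm = 4199.
    Write x = 164 + 221·t and substitute into x ≡ 8 (mod 19): 221·t ≡ 8 − 164 = -156 (mod 19).
    Reduce coefficients mod 19: 12·t ≡ 15 (mod 19).
    The inverse of 12 mod 19 is 8 (since 12·8 = 96 = 5·19 + 1), so t ≡ 8·15 = 120 ≡ 6 (mod 19).
    Then x = 164 + 221·6 = 1490, valid modulo lcm(221, 19) = 4199: x ≡ 1490 (mod 4199).
  Combine with x ≡ 0 (mod 9); new modulus lcm = 37791.
    Write x = 1490 + 4199·t and substitute into x ≡ 0 (mod 9): 4199·t ≡ 0 − 1490 = -1490 (mod 9).
    Reduce coefficients mod 9: 5·t ≡ 4 (mod 9).
    The inverse of 5 mod 9 is 2 (since 5·2 = 10 = 1·9 + 1), so t ≡ 2·4 = 8 ≡ 8 (mod 9).
    Then x = 1490 + 4199·8 = 35082, valid modulo lcm(4199, 9) = 37791: x ≡ 35082 (mod 37791).
  Combine with x ≡ 4 (mod 16); new modulus lcm = 604656.
    Write x = 35082 + 37791·t and substitute into x ≡ 4 (mod 16): 37791·t ≡ 4 − 35082 = -35078 (mod 16).
    Reduce coefficients mod 16: 15·t ≡ 10 (mod 16).
    The inverse of 15 mod 16 is 15 (since 15·15 = 225 = 14·16 + 1), so t ≡ 15·10 = 150 ≡ 6 (mod 16).
    Then x = 35082 + 37791·6 = 261828, valid modulo lcm(37791, 16) = 604656: x ≡ 261828 (mod 604656).
Verify against each original: 261828 mod 17 = 11, 261828 mod 13 = 8, 261828 mod 19 = 8, 261828 mod 9 = 0, 261828 mod 16 = 4.

x ≡ 261828 (mod 604656).


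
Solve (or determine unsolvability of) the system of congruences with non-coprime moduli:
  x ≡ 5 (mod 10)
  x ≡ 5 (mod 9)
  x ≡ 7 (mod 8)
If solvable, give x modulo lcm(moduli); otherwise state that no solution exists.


Moduli 10, 9, 8 are not pairwise coprime, so CRT works modulo lcm(m_i) when all pairwise compatibility conditions hold.
Pairwise compatibility: gcd(m_i, m_j) must divide a_i - a_j for every pair.
Merge one congruence at a time:
  Start: x ≡ 5 (mod 10).
  Combine with x ≡ 5 (mod 9): gcd(10, 9) = 1; 5 - 5 = 0, which IS divisible by 1, so compatible.
    Write x = 5 + 10·t and substitute into x ≡ 5 (mod 9): 10·t ≡ 5 − 5 = 0 (mod 9).
    Reduce coefficients mod 9: 1·t ≡ 0 (mod 9).
    So t ≡ 0 (mod 9).
    Then x = 5 + 10·0 = 5, valid modulo lcm(10, 9) = 90: x ≡ 5 (mod 90).
  Combine with x ≡ 7 (mod 8): gcd(90, 8) = 2; 7 - 5 = 2, which IS divisible by 2, so compatible.
    Write x = 5 + 90·t and substitute into x ≡ 7 (mod 8): 90·t ≡ 7 − 5 = 2 (mod 8).
    Divide the congruence (and modulus) by g = 2: 45·t ≡ 1 (mod 4).
    Reduce coefficients mod 4: 1·t ≡ 1 (mod 4).
    So t ≡ 1 (mod 4).
    Then x = 5 + 90·1 = 95, valid modulo lcm(90, 8) = 360: x ≡ 95 (mod 360).
Verify: 95 mod 10 = 5, 95 mod 9 = 5, 95 mod 8 = 7.

x ≡ 95 (mod 360).


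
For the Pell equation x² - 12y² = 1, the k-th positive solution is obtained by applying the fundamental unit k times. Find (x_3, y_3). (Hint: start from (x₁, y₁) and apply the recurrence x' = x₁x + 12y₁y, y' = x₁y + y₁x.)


Step 1: Find the fundamental solution (x₁, y₁) of x² - 12y² = 1.
  Expand √12 as a continued fraction. a₀ = ⌊√12⌋ = 3; iterate m_{k+1} = d_k·a_k − m_k, d_{k+1} = (12 − m_{k+1}²)/d_k, a_{k+1} = ⌊(a₀ + m_{k+1})/d_{k+1}⌋ (starting m₀ = 0, d₀ = 1), with convergents p_k = a_k·p_{k-1} + p_{k-2}, q_k = a_k·q_{k-1} + q_{k-2} (p₋₁ = 1, q₋₁ = 0):
  k = 0: a₀ = 3; p₀/q₀ = 3/1; p₀² − 12·q₀² = 9 − 12 = -3.
  k = 1: m = 3, d = 3, a = ⌊(3 + 3)/3⌋ = 2; p/q = (2·3 + 1)/(2·1 + 0) = 7/2; p² − 12·q² = 49 − 48 = 1.
  The first convergent with p² − 12·q² = 1 gives the fundamental solution (x₁, y₁) = (7, 2).
Step 2: Apply the recurrence (x_{n+1}, y_{n+1}) = (x₁x_n + 12y₁y_n, x₁y_n + y₁x_n) repeatedly.
  From (x_1, y_1) = (7, 2): x_2 = 7·7 + 12·2·2 = 97; y_2 = 7·2 + 2·7 = 28.
  From (x_2, y_2) = (97, 28): x_3 = 7·97 + 12·2·28 = 1351; y_3 = 7·28 + 2·97 = 390.
Step 3: Verify x_3² - 12·y_3² = 1825201 - 1825200 = 1 (should be 1). ✓

(x_1, y_1) = (7, 2); (x_3, y_3) = (1351, 390).


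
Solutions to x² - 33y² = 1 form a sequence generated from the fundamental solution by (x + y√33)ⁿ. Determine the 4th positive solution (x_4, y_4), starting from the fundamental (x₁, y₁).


Step 1: Find the fundamental solution (x₁, y₁) of x² - 33y² = 1.
  Expand √33 as a continued fraction. a₀ = ⌊√33⌋ = 5; iterate m_{k+1} = d_k·a_k − m_k, d_{k+1} = (33 − m_{k+1}²)/d_k, a_{k+1} = ⌊(a₀ + m_{k+1})/d_{k+1}⌋ (starting m₀ = 0, d₀ = 1), with convergents p_k = a_k·p_{k-1} + p_{k-2}, q_k = a_k·q_{k-1} + q_{k-2} (p₋₁ = 1, q₋₁ = 0):
  k = 0: a₀ = 5; p₀/q₀ = 5/1; p₀² − 33·q₀² = 25 − 33 = -8.
  k = 1: m = 5, d = 8, a = ⌊(5 + 5)/8⌋ = 1; p/q = (1·5 + 1)/(1·1 + 0) = 6/1; p² − 33·q² = 36 − 33 = 3.
  k = 2: m = 3, d = 3, a = ⌊(5 + 3)/3⌋ = 2; p/q = (2·6 + 5)/(2·1 + 1) = 17/3; p² − 33·q² = 289 − 297 = -8.
  k = 3: m = 3, d = 8, a = ⌊(5 + 3)/8⌋ = 1; p/q = (1·17 + 6)/(1·3 + 1) = 23/4; p² − 33·q² = 529 − 528 = 1.
  The first convergent with p² − 33·q² = 1 gives the fundamental solution (x₁, y₁) = (23, 4).
Step 2: Apply the recurrence (x_{n+1}, y_{n+1}) = (x₁x_n + 33y₁y_n, x₁y_n + y₁x_n) repeatedly.
  From (x_1, y_1) = (23, 4): x_2 = 23·23 + 33·4·4 = 1057; y_2 = 23·4 + 4·23 = 184.
  From (x_2, y_2) = (1057, 184): x_3 = 23·1057 + 33·4·184 = 48599; y_3 = 23·184 + 4·1057 = 8460.
  From (x_3, y_3) = (48599, 8460): x_4 = 23·48599 + 33·4·8460 = 2234497; y_4 = 23·8460 + 4·48599 = 388976.
Step 3: Verify x_4² - 33·y_4² = 4992976843009 - 4992976843008 = 1 (should be 1). ✓

(x_1, y_1) = (23, 4); (x_4, y_4) = (2234497, 388976).


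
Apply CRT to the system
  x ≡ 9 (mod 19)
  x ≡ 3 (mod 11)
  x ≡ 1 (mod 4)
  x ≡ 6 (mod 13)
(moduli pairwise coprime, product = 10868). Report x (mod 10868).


Product of moduli M = 19 · 11 · 4 · 13 = 10868.
Merge one congruence at a time:
  Start: x ≡ 9 (mod 19).
  Combine with x ≡ 3 (mod 11); new modulus lcm = 209.
    Write x = 9 + 19·t and substitute into x ≡ 3 (mod 11): 19·t ≡ 3 − 9 = -6 (mod 11).
    Reduce coefficients mod 11: 8·t ≡ 5 (mod 11).
    The inverse of 8 mod 11 is 7 (since 8·7 = 56 = 5·11 + 1), so t ≡ 7·5 = 35 ≡ 2 (mod 11).
    Then x = 9 + 19·2 = 47, valid modulo lcm(19, 11) = 209: x ≡ 47 (mod 209).
  Combine with x ≡ 1 (mod 4); new modulus lcm = 836.
    Write x = 47 + 209·t and substitute into x ≡ 1 (mod 4): 209·t ≡ 1 − 47 = -46 (mod 4).
    Reduce coefficients mod 4: 1·t ≡ 2 (mod 4).
    So t ≡ 2 (mod 4).
    Then x = 47 + 209·2 = 465, valid modulo lcm(209, 4) = 836: x ≡ 465 (mod 836).
  Combine with x ≡ 6 (mod 13); new modulus lcm = 10868.
    Write x = 465 + 836·t and substitute into x ≡ 6 (mod 13): 836·t ≡ 6 − 465 = -459 (mod 13).
    Reduce coefficients mod 13: 4·t ≡ 9 (mod 13).
    The inverse of 4 mod 13 is 10 (since 4·10 = 40 = 3·13 + 1), so t ≡ 10·9 = 90 ≡ 12 (mod 13).
    Then x = 465 + 836·12 = 10497, valid modulo lcm(836, 13) = 10868: x ≡ 10497 (mod 10868).
Verify against each original: 10497 mod 19 = 9, 10497 mod 11 = 3, 10497 mod 4 = 1, 10497 mod 13 = 6.

x ≡ 10497 (mod 10868).


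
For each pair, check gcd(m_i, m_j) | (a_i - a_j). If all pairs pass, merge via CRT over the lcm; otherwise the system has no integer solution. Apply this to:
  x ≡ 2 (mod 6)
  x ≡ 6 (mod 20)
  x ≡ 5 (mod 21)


Moduli 6, 20, 21 are not pairwise coprime, so CRT works modulo lcm(m_i) when all pairwise compatibility conditions hold.
Pairwise compatibility: gcd(m_i, m_j) must divide a_i - a_j for every pair.
Merge one congruence at a time:
  Start: x ≡ 2 (mod 6).
  Combine with x ≡ 6 (mod 20): gcd(6, 20) = 2; 6 - 2 = 4, which IS divisible by 2, so compatible.
    Write x = 2 + 6·t and substitute into x ≡ 6 (mod 20): 6·t ≡ 6 − 2 = 4 (mod 20).
    Divide the congruence (and modulus) by g = 2: 3·t ≡ 2 (mod 10).
    The inverse of 3 mod 10 is 7 (since 3·7 = 21 = 2·10 + 1), so t ≡ 7·2 = 14 ≡ 4 (mod 10).
    Then x = 2 + 6·4 = 26, valid modulo lcm(6, 20) = 60: x ≡ 26 (mod 60).
  Combine with x ≡ 5 (mod 21): gcd(60, 21) = 3; 5 - 26 = -21, which IS divisible by 3, so compatible.
    Write x = 26 + 60·t and substitute into x ≡ 5 (mod 21): 60·t ≡ 5 − 26 = -21 (mod 21).
    Divide the congruence (and modulus) by g = 3: 20·t ≡ -7 (mod 7).
    Reduce coefficients mod 7: 6·t ≡ 0 (mod 7).
    The inverse of 6 mod 7 is 6 (since 6·6 = 36 = 5·7 + 1), so t ≡ 6·0 = 0 ≡ 0 (mod 7).
    Then x = 26 + 60·0 = 26, valid modulo lcm(60, 21) = 420: x ≡ 26 (mod 420).
Verify: 26 mod 6 = 2, 26 mod 20 = 6, 26 mod 21 = 5.

x ≡ 26 (mod 420).


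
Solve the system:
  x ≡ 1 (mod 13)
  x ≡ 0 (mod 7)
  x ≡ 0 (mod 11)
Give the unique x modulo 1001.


Moduli 13, 7, 11 are pairwise coprime; by CRT there is a unique solution modulo M = 13 · 7 · 11 = 1001.
Solve pairwise, accumulating the modulus:
  Start with x ≡ 1 (mod 13).
  Combine with x ≡ 0 (mod 7): since gcd(13, 7) = 1, we get a unique residue mod 91.
    Write x = 1 + 13·t and substitute into x ≡ 0 (mod 7): 13·t ≡ 0 − 1 = -1 (mod 7).
    Reduce coefficients mod 7: 6·t ≡ 6 (mod 7).
    The inverse of 6 mod 7 is 6 (since 6·6 = 36 = 5·7 + 1), so t ≡ 6·6 = 36 ≡ 1 (mod 7).
    Then x = 1 + 13·1 = 14, valid modulo lcm(13, 7) = 91: x ≡ 14 (mod 91).
  Combine with x ≡ 0 (mod 11): since gcd(91, 11) = 1, we get a unique residue mod 1001.
    Write x = 14 + 91·t and substitute into x ≡ 0 (mod 11): 91·t ≡ 0 − 14 = -14 (mod 11).
    Reduce coefficients mod 11: 3·t ≡ 8 (mod 11).
    The inverse of 3 mod 11 is 4 (since 3·4 = 12 = 1·11 + 1), so t ≡ 4·8 = 32 ≡ 10 (mod 11).
    Then x = 14 + 91·10 = 924, valid modulo lcm(91, 11) = 1001: x ≡ 924 (mod 1001).
Verify: 924 mod 13 = 1 ✓, 924 mod 7 = 0 ✓, 924 mod 11 = 0 ✓.

x ≡ 924 (mod 1001).


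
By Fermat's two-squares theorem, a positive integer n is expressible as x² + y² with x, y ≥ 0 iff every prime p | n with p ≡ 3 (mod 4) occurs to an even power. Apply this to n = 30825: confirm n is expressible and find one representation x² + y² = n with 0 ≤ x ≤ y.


Step 1: Factor n = 30825 = 3^2 · 5^2 · 137.
Step 2: Check the mod-4 condition on each prime factor: 3 ≡ 3 (mod 4), exponent 2 (must be even); 5 ≡ 1 (mod 4), exponent 2; 137 ≡ 1 (mod 4), exponent 1.
All primes ≡ 3 (mod 4) appear to even exponent (or don't appear), so by the two-squares theorem n IS expressible as a sum of two squares.
Step 3: Build a representation. Group n = k² · m with k = 3 and m = 5 · 5 · 137 = 3425 (a product of primes ≡ 1 (mod 4)); a representation of m scales to one of n via (k·x)² + (k·y)² = k²(x² + y²). Each prime p ≡ 1 (mod 4) is itself a sum of two squares; find a² by testing p − a² for a perfect square:
  5: 5 − 1² = 4 = 2² ⇒ 5 = 1² + 2².
  137: 137 − 1² = 136, 137 − 2² = 133, 137 − 3² = 128, 137 − 4² = 121 = 11² ⇒ 137 = 4² + 11².
  Combine using the Brahmagupta–Fibonacci identity (a² + b²)(c² + d²) = (ac − bd)² + (ad + bc)² = (ac + bd)² + (ad − bc)²:
  5 · 5 = 25: from (1² + 2²)(1² + 2²), take (1·1 − 2·2, 1·2 + 2·1) = (1 − 4, 2 + 2) = (-3, 4); dropping signs (only squares matter) gives (3, 4); check 3² + 4² = 9 + 16 = 25 ✓.
  25 · 137 = 3425: from (3² + 4²)(4² + 11²), take (3·4 − 4·11, 3·11 + 4·4) = (12 − 44, 33 + 16) = (-32, 49); dropping signs (only squares matter) gives (32, 49); check 32² + 49² = 1024 + 2401 = 3425 ✓.
  Scale by k = 3: (3·32, 3·49) = (96, 147).
Step 4: Order so x ≤ y and verify: 96² + 147² = 9216 + 21609 = 30825 = n. ✓

n = 30825 = 96² + 147² (one valid representation with x ≤ y).


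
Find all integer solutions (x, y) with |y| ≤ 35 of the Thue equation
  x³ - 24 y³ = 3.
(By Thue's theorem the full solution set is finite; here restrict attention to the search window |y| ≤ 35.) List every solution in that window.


The equation is x³ - 24y³ = 3. For fixed y, x³ = 24·y³ + 3, so a solution requires the RHS to be a perfect cube.
Strategy: iterate y from -35 to 35, compute RHS = 24·y³ + 3, and check whether it is a (positive or negative) perfect cube.
Check small values of y:
  y = 0: RHS = 3 is not a perfect cube.
  y = 1: RHS = 27 = (3)³ ⇒ x = 3 works.
  y = -1: RHS = -21 is not a perfect cube.
  y = 2: RHS = 195 is not a perfect cube.
  y = -2: RHS = -189 is not a perfect cube.
  y = 3: RHS = 651 is not a perfect cube.
  y = -3: RHS = -645 is not a perfect cube.
Continuing the search up to |y| = 35 finds no further solutions beyond those listed.
Collected solutions: (3, 1).

Solutions (with |y| ≤ 35): (3, 1).


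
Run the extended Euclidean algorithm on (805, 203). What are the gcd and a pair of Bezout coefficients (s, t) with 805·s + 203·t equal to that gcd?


Euclidean algorithm on (805, 203) — divide until remainder is 0:
  805 = 3 · 203 + 196
  203 = 1 · 196 + 7
  196 = 28 · 7 + 0
gcd(805, 203) = 7.
Track Bezout coefficients alongside the remainders: start with r₀ = 805 = a·1 + b·0 (s = 1, t = 0) and r₁ = 203 = a·0 + b·1 (s = 0, t = 1); each new remainder r_{k+1} = r_{k-1} − q_k·r_k inherits s_{k+1} = s_{k-1} − q_k·s_k, t_{k+1} = t_{k-1} − q_k·t_k, so r_k = a·s_k + b·t_k at every step:
  q = 3: r = 196, s = 1 − 3·0 = 1, t = 0 − 3·1 = -3  (check: 805·1 + 203·(-3) = 196)
  q = 1: r = 7, s = 0 − 1·1 = -1, t = 1 − 1·(-3) = 4  (check: 805·(-1) + 203·4 = 7)
The row with r = 7 (the gcd) gives the Bezout coefficients s = -1, t = 4.
Result: 805 · (-1) + 203 · (4) = 7.

gcd(805, 203) = 7; s = -1, t = 4 (check: 805·(-1) + 203·4 = 7).


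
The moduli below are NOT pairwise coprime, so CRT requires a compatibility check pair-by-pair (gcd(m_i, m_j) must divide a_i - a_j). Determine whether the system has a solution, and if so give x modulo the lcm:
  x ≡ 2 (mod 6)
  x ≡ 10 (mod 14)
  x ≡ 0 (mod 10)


Moduli 6, 14, 10 are not pairwise coprime, so CRT works modulo lcm(m_i) when all pairwise compatibility conditions hold.
Pairwise compatibility: gcd(m_i, m_j) must divide a_i - a_j for every pair.
Merge one congruence at a time:
  Start: x ≡ 2 (mod 6).
  Combine with x ≡ 10 (mod 14): gcd(6, 14) = 2; 10 - 2 = 8, which IS divisible by 2, so compatible.
    Write x = 2 + 6·t and substitute into x ≡ 10 (mod 14): 6·t ≡ 10 − 2 = 8 (mod 14).
    Divide the congruence (and modulus) by g = 2: 3·t ≡ 4 (mod 7).
    The inverse of 3 mod 7 is 5 (since 3·5 = 15 = 2·7 + 1), so t ≡ 5·4 = 20 ≡ 6 (mod 7).
    Then x = 2 + 6·6 = 38, valid modulo lcm(6, 14) = 42: x ≡ 38 (mod 42).
  Combine with x ≡ 0 (mod 10): gcd(42, 10) = 2; 0 - 38 = -38, which IS divisible by 2, so compatible.
    Write x = 38 + 42·t and substitute into x ≡ 0 (mod 10): 42·t ≡ 0 − 38 = -38 (mod 10).
    Divide the congruence (and modulus) by g = 2: 21·t ≡ -19 (mod 5).
    Reduce coefficients mod 5: 1·t ≡ 1 (mod 5).
    So t ≡ 1 (mod 5).
    Then x = 38 + 42·1 = 80, valid modulo lcm(42, 10) = 210: x ≡ 80 (mod 210).
Verify: 80 mod 6 = 2, 80 mod 14 = 10, 80 mod 10 = 0.

x ≡ 80 (mod 210).
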